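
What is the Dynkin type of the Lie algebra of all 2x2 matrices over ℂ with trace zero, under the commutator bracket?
A1

This is sl(2), which has dimension 2^2 - 1 = 3 and rank 2 - 1 = 1 (a Cartan subalgebra is the diagonal traceless matrices). In the classification of classical Lie algebras, the special linear algebra sl(n+1) has type A_n; here n = 1, so the Dynkin diagram is a chain of 1 nodes with single edges (A_1). Hence the type is A_1.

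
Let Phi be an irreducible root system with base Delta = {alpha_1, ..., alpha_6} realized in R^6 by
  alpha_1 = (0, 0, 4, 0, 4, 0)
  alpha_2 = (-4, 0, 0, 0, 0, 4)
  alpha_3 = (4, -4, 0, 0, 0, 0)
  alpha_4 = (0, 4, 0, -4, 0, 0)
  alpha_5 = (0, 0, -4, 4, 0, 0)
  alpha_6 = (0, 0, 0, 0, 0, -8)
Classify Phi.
type C_6

Compute the Cartan integers a_ij = 2(alpha_i, alpha_j)/(alpha_j, alpha_j); the resulting 6x6 Cartan matrix is
[[2, 0, 0, 0, -1, 0], [0, 2, -1, 0, 0, -1], [0, -1, 2, -1, 0, 0], [0, 0, -1, 2, -1, 0], [-1, 0, 0, -1, 2, 0], [0, -2, 0, 0, 0, 2]].
The roots have two lengths (squared-length ratio 2:1); the short ones are alpha_{1,2,3,4,5}. The associated Dynkin diagram is a chain of 6 nodes with a double edge at one end; the terminal node there is the unique long simple root (C_6), so the type is C_6 (the algebra sp(12)).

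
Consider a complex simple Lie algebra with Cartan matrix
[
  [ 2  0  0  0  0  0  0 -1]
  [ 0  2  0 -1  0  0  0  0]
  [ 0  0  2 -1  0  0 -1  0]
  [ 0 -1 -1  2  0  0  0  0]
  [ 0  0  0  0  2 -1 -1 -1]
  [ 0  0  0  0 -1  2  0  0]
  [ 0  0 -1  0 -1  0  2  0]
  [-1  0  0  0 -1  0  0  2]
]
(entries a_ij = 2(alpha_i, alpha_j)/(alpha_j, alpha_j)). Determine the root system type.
The matrix has rank 8 with 2's on the diagonal. Reading the off-diagonal entries as Dynkin edges (a single edge where a_ij = a_ji = -1; a double or triple edge where a_ij * a_ji = 2 or 3), the diagram is a chain of 7 nodes with one extra node attached to the third node from one end (E_8). One simple-root ordering that puts it in standard form is (alpha_1, alpha_6, alpha_8, alpha_5, alpha_7, alpha_3, alpha_4, alpha_2). So the algebra is type E_8.

type E_8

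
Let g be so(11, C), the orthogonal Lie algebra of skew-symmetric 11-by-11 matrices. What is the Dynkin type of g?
B_5

This is so(11) with 11 odd, which has dimension 11(11-1)/2 = 55 and rank (11-1)/2 = 5. In the classification of classical Lie algebras, the orthogonal algebra so(2n+1) in an odd number of variables has type B_n; here n = 5, so the Dynkin diagram is a chain of 5 nodes with a double edge at one end; the terminal node there is the unique short simple root (B_5). Hence the type is B_5.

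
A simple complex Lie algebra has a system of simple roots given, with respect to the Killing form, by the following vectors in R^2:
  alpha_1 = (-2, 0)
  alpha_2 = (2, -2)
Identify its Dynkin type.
type B_2

Compute the Cartan integers a_ij = 2(alpha_i, alpha_j)/(alpha_j, alpha_j); the resulting 2x2 Cartan matrix is
[[2, -1], [-2, 2]].
The roots have two lengths (squared-length ratio 2:1); the short ones are alpha_{1}. The associated Dynkin diagram is a chain of 2 nodes with a double edge at one end; the terminal node there is the unique short simple root (B_2), so the type is B_2 (the algebra so(5)).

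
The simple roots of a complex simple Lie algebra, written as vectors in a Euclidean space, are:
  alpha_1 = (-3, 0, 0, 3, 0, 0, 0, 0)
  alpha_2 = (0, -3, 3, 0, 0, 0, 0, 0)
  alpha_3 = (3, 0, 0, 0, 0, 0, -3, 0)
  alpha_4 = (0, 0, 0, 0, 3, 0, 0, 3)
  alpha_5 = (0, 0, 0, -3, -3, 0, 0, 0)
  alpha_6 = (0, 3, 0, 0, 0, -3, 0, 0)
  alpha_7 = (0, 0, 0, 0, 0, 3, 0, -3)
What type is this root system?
Compute the Cartan integers a_ij = 2(alpha_i, alpha_j)/(alpha_j, alpha_j); the resulting 7x7 Cartan matrix is
[[2, 0, -1, 0, -1, 0, 0], [0, 2, 0, 0, 0, -1, 0], [-1, 0, 2, 0, 0, 0, 0], [0, 0, 0, 2, -1, 0, -1], [-1, 0, 0, -1, 2, 0, 0], [0, -1, 0, 0, 0, 2, -1], [0, 0, 0, -1, 0, -1, 2]].
All simple roots have the same length, so the diagram is simply laced. The associated Dynkin diagram is a chain of 7 nodes with single edges (A_7), so the type is A_7 (the algebra sl(8)).

type A_7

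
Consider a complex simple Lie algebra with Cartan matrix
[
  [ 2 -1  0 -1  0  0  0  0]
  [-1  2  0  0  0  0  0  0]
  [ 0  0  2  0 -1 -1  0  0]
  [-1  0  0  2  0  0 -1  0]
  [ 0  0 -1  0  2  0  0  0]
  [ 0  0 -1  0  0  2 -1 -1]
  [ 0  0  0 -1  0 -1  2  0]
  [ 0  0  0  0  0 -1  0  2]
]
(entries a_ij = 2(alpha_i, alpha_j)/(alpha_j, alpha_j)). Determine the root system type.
The matrix has rank 8 with 2's on the diagonal. Reading the off-diagonal entries as Dynkin edges (a single edge where a_ij = a_ji = -1; a double or triple edge where a_ij * a_ji = 2 or 3), the diagram is a chain of 7 nodes with one extra node attached to the third node from one end (E_8). One simple-root ordering that puts it in standard form is (alpha_5, alpha_8, alpha_3, alpha_6, alpha_7, alpha_4, alpha_1, alpha_2). So the algebra is type E_8.

E8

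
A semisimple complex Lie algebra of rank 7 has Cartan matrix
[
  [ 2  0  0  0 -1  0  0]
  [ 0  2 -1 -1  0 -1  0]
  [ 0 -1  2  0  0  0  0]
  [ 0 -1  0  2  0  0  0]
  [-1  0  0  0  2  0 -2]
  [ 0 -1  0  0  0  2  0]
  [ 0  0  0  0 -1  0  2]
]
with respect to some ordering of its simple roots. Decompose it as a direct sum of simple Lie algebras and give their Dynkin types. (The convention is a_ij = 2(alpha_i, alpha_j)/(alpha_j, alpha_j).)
B_3 ⊕ D_4

The diagram associated to this matrix has two connected components: the simple roots {alpha_1, alpha_5, alpha_7} form a chain of 3 nodes with a double edge at one end; the terminal node there is the unique short simple root (B_3), and {alpha_2, alpha_3, alpha_4, alpha_6} form a chain of 2 nodes with a fork of two nodes at one end (D_4). A semisimple Lie algebra decomposes uniquely as the direct sum of simple ideals, one per connected component of its Dynkin diagram, so g ≅ B_3 ⊕ D_4 (dimension 21 + 28 = 49).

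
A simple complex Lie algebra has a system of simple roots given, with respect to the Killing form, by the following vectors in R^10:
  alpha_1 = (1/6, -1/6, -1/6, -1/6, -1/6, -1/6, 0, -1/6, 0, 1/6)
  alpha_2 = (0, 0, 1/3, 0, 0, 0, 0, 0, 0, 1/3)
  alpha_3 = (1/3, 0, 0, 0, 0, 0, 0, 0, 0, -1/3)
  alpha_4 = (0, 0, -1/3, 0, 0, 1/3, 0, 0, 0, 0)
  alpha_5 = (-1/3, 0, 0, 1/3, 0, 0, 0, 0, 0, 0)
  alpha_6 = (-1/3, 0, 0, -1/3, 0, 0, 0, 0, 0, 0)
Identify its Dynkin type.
E6

Compute the Cartan integers a_ij = 2(alpha_i, alpha_j)/(alpha_j, alpha_j); the resulting 6x6 Cartan matrix is
[[2, 0, 0, 0, -1, 0], [0, 2, -1, -1, 0, 0], [0, -1, 2, 0, -1, -1], [0, -1, 0, 2, 0, 0], [-1, 0, -1, 0, 2, 0], [0, 0, -1, 0, 0, 2]].
All simple roots have the same length, so the diagram is simply laced. The associated Dynkin diagram is a chain of 5 nodes with one extra node attached to the third node from one end (E_6), so the type is E_6.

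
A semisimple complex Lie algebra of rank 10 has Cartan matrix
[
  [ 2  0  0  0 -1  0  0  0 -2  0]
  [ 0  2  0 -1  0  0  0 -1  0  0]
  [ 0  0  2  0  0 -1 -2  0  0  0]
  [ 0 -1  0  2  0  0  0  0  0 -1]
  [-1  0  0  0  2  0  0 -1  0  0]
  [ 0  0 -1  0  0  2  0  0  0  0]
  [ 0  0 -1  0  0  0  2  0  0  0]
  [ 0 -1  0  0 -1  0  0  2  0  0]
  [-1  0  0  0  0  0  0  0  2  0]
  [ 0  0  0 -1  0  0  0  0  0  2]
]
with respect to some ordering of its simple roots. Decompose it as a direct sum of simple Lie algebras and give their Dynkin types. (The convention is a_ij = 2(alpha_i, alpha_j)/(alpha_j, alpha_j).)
The diagram associated to this matrix has two connected components: the simple roots {alpha_3, alpha_6, alpha_7} form a chain of 3 nodes with a double edge at one end; the terminal node there is the unique short simple root (B_3), and {alpha_1, alpha_2, alpha_4, alpha_5, alpha_8, alpha_9, alpha_10} form a chain of 7 nodes with a double edge at one end; the terminal node there is the unique short simple root (B_7). A semisimple Lie algebra decomposes uniquely as the direct sum of simple ideals, one per connected component of its Dynkin diagram, so g ≅ B_3 ⊕ B_7 (dimension 21 + 105 = 126).

type B_3 + type B_7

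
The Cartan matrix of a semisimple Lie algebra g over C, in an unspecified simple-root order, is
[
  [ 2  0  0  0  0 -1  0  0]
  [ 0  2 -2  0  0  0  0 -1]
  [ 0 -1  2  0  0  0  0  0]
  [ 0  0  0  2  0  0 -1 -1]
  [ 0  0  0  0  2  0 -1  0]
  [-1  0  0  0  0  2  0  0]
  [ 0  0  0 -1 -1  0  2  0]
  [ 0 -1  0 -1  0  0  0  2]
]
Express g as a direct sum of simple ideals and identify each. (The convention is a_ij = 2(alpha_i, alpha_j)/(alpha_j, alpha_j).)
The diagram associated to this matrix has two connected components: the simple roots {alpha_1, alpha_6} form a chain of 2 nodes with single edges (A_2), and {alpha_2, alpha_3, alpha_4, alpha_5, alpha_7, alpha_8} form a chain of 6 nodes with a double edge at one end; the terminal node there is the unique short simple root (B_6). A semisimple Lie algebra decomposes uniquely as the direct sum of simple ideals, one per connected component of its Dynkin diagram, so g ≅ A_2 ⊕ B_6 (dimension 8 + 78 = 86).

A_2 ⊕ B_6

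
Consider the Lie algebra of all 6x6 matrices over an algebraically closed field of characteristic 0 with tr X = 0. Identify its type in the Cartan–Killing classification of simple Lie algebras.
A5

This is sl(6), which has dimension 6^2 - 1 = 35 and rank 6 - 1 = 5 (a Cartan subalgebra is the diagonal traceless matrices). In the classification of classical Lie algebras, the special linear algebra sl(n+1) has type A_n; here n = 5, so the Dynkin diagram is a chain of 5 nodes with single edges (A_5). Hence the type is A_5.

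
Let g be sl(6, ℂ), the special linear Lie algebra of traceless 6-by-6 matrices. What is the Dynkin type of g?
This is sl(6), which has dimension 6^2 - 1 = 35 and rank 6 - 1 = 5 (a Cartan subalgebra is the diagonal traceless matrices). In the classification of classical Lie algebras, the special linear algebra sl(n+1) has type A_n; here n = 5, so the Dynkin diagram is a chain of 5 nodes with single edges (A_5). Hence the type is A_5.

A_5 (sl(6))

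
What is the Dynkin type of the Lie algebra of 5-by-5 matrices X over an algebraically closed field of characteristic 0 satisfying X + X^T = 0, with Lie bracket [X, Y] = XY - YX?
B_2

This is so(5) with 5 odd, which has dimension 5(5-1)/2 = 10 and rank (5-1)/2 = 2. In the classification of classical Lie algebras, the orthogonal algebra so(2n+1) in an odd number of variables has type B_n; here n = 2, so the Dynkin diagram is a chain of 2 nodes with a double edge at one end; the terminal node there is the unique short simple root (B_2). Hence the type is B_2.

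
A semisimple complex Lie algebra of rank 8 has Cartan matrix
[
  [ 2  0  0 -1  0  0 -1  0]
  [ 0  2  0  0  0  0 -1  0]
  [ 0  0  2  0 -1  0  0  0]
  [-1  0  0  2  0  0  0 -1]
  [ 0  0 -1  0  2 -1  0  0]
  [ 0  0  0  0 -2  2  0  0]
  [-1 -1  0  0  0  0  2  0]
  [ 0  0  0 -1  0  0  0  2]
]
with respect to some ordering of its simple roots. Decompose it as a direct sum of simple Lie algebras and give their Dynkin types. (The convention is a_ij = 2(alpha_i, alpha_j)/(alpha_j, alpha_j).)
A_5 ⊕ C_3

The diagram associated to this matrix has two connected components: the simple roots {alpha_1, alpha_2, alpha_4, alpha_7, alpha_8} form a chain of 5 nodes with single edges (A_5), and {alpha_3, alpha_5, alpha_6} form a chain of 3 nodes with a double edge at one end; the terminal node there is the unique long simple root (C_3). A semisimple Lie algebra decomposes uniquely as the direct sum of simple ideals, one per connected component of its Dynkin diagram, so g ≅ A_5 ⊕ C_3 (dimension 35 + 21 = 56).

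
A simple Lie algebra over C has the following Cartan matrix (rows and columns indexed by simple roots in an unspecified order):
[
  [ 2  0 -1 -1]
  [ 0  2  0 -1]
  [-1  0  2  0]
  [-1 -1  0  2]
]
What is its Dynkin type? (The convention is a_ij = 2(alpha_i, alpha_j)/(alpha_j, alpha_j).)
type A_4

The matrix has rank 4 with 2's on the diagonal. Reading the off-diagonal entries as Dynkin edges (a single edge where a_ij = a_ji = -1; a double or triple edge where a_ij * a_ji = 2 or 3), the diagram is a chain of 4 nodes with single edges (A_4). One simple-root ordering that puts it in standard form is (alpha_3, alpha_1, alpha_4, alpha_2). So the algebra is type A_4, i.e. sl(5).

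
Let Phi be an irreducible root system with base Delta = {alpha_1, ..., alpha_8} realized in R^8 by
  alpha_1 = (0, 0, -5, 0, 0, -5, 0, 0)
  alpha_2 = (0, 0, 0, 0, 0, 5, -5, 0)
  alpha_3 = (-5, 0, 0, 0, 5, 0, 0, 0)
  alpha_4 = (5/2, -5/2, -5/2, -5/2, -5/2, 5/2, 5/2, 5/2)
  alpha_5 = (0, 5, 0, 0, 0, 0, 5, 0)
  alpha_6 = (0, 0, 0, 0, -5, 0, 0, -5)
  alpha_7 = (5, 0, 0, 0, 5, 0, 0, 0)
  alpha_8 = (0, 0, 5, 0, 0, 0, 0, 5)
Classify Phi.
E_8

Compute the Cartan integers a_ij = 2(alpha_i, alpha_j)/(alpha_j, alpha_j); the resulting 8x8 Cartan matrix is
[[2, -1, 0, 0, 0, 0, 0, -1], [-1, 2, 0, 0, -1, 0, 0, 0], [0, 0, 2, -1, 0, -1, 0, 0], [0, 0, -1, 2, 0, 0, 0, 0], [0, -1, 0, 0, 2, 0, 0, 0], [0, 0, -1, 0, 0, 2, -1, -1], [0, 0, 0, 0, 0, -1, 2, 0], [-1, 0, 0, 0, 0, -1, 0, 2]].
All simple roots have the same length, so the diagram is simply laced. The associated Dynkin diagram is a chain of 7 nodes with one extra node attached to the third node from one end (E_8), so the type is E_8.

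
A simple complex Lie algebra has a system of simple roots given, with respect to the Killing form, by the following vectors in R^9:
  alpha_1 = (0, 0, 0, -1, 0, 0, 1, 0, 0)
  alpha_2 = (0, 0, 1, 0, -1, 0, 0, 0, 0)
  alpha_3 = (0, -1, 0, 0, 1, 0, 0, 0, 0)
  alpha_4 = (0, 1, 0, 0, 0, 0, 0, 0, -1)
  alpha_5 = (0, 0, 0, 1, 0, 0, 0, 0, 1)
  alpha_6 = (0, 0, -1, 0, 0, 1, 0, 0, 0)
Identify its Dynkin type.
type A_6

Compute the Cartan integers a_ij = 2(alpha_i, alpha_j)/(alpha_j, alpha_j); the resulting 6x6 Cartan matrix is
[[2, 0, 0, 0, -1, 0], [0, 2, -1, 0, 0, -1], [0, -1, 2, -1, 0, 0], [0, 0, -1, 2, -1, 0], [-1, 0, 0, -1, 2, 0], [0, -1, 0, 0, 0, 2]].
All simple roots have the same length, so the diagram is simply laced. The associated Dynkin diagram is a chain of 6 nodes with single edges (A_6), so the type is A_6 (the algebra sl(7)).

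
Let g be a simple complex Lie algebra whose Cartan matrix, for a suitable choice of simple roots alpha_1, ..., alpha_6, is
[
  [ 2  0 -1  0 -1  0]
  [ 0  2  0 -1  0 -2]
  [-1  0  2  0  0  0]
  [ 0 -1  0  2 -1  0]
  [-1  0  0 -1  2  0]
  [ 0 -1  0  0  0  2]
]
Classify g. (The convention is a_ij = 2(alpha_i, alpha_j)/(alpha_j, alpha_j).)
B_6 (so(13))

The matrix has rank 6 with 2's on the diagonal. Reading the off-diagonal entries as Dynkin edges (a single edge where a_ij = a_ji = -1; a double or triple edge where a_ij * a_ji = 2 or 3), the diagram is a chain of 6 nodes with a double edge at one end; the terminal node there is the unique short simple root (B_6). One simple-root ordering that puts it in standard form is (alpha_3, alpha_1, alpha_5, alpha_4, alpha_2, alpha_6). So the algebra is type B_6, i.e. so(13).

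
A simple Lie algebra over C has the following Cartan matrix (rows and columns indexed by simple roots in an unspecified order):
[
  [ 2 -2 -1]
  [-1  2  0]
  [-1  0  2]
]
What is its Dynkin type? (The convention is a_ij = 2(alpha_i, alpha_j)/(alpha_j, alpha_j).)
type B_3

The matrix has rank 3 with 2's on the diagonal. Reading the off-diagonal entries as Dynkin edges (a single edge where a_ij = a_ji = -1; a double or triple edge where a_ij * a_ji = 2 or 3), the diagram is a chain of 3 nodes with a double edge at one end; the terminal node there is the unique short simple root (B_3). One simple-root ordering that puts it in standard form is (alpha_3, alpha_1, alpha_2). So the algebra is type B_3, i.e. so(7).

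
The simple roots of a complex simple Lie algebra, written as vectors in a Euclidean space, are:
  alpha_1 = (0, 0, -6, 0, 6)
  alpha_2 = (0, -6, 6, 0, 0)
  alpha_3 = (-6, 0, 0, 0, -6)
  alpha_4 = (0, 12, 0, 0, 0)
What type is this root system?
Compute the Cartan integers a_ij = 2(alpha_i, alpha_j)/(alpha_j, alpha_j); the resulting 4x4 Cartan matrix is
[[2, -1, -1, 0], [-1, 2, 0, -1], [-1, 0, 2, 0], [0, -2, 0, 2]].
The roots have two lengths (squared-length ratio 2:1); the short ones are alpha_{1,2,3}. The associated Dynkin diagram is a chain of 4 nodes with a double edge at one end; the terminal node there is the unique long simple root (C_4), so the type is C_4 (the algebra sp(8)).

C4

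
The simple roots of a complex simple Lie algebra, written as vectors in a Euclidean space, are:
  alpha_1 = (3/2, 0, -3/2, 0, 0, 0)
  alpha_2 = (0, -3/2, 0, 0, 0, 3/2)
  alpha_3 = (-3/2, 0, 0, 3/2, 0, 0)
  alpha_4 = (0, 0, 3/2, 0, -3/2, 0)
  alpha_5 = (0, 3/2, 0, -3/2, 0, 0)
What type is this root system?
A5

Compute the Cartan integers a_ij = 2(alpha_i, alpha_j)/(alpha_j, alpha_j); the resulting 5x5 Cartan matrix is
[[2, 0, -1, -1, 0], [0, 2, 0, 0, -1], [-1, 0, 2, 0, -1], [-1, 0, 0, 2, 0], [0, -1, -1, 0, 2]].
All simple roots have the same length, so the diagram is simply laced. The associated Dynkin diagram is a chain of 5 nodes with single edges (A_5), so the type is A_5 (the algebra sl(6)).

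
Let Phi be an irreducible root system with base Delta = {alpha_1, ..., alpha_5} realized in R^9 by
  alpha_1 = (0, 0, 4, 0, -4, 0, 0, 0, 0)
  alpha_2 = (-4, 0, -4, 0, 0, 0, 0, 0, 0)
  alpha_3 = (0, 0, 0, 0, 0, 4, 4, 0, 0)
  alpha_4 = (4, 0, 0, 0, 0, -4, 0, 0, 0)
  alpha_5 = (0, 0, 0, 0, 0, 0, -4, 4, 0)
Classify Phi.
A_5 (sl(6))

Compute the Cartan integers a_ij = 2(alpha_i, alpha_j)/(alpha_j, alpha_j); the resulting 5x5 Cartan matrix is
[[2, -1, 0, 0, 0], [-1, 2, 0, -1, 0], [0, 0, 2, -1, -1], [0, -1, -1, 2, 0], [0, 0, -1, 0, 2]].
All simple roots have the same length, so the diagram is simply laced. The associated Dynkin diagram is a chain of 5 nodes with single edges (A_5), so the type is A_5 (the algebra sl(6)).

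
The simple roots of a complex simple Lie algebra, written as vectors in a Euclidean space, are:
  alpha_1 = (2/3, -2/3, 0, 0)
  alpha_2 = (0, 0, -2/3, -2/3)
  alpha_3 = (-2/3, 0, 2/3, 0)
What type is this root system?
Compute the Cartan integers a_ij = 2(alpha_i, alpha_j)/(alpha_j, alpha_j); the resulting 3x3 Cartan matrix is
[[2, 0, -1], [0, 2, -1], [-1, -1, 2]].
All simple roots have the same length, so the diagram is simply laced. The associated Dynkin diagram is a chain of 3 nodes with single edges (A_3), so the type is A_3 (the algebra sl(4)).

type A_3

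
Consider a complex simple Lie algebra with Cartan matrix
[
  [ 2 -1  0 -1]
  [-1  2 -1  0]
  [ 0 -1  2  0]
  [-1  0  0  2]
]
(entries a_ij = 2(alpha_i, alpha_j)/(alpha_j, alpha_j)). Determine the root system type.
A_4 (sl(5))

The matrix has rank 4 with 2's on the diagonal. Reading the off-diagonal entries as Dynkin edges (a single edge where a_ij = a_ji = -1; a double or triple edge where a_ij * a_ji = 2 or 3), the diagram is a chain of 4 nodes with single edges (A_4). One simple-root ordering that puts it in standard form is (alpha_3, alpha_2, alpha_1, alpha_4). So the algebra is type A_4, i.e. sl(5).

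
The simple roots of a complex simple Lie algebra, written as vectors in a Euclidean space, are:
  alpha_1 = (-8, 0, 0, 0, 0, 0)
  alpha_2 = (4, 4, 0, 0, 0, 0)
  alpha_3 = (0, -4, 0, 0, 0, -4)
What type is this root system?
C_3 (sp(6))

Compute the Cartan integers a_ij = 2(alpha_i, alpha_j)/(alpha_j, alpha_j); the resulting 3x3 Cartan matrix is
[[2, -2, 0], [-1, 2, -1], [0, -1, 2]].
The roots have two lengths (squared-length ratio 2:1); the short ones are alpha_{2,3}. The associated Dynkin diagram is a chain of 3 nodes with a double edge at one end; the terminal node there is the unique long simple root (C_3), so the type is C_3 (the algebra sp(6)).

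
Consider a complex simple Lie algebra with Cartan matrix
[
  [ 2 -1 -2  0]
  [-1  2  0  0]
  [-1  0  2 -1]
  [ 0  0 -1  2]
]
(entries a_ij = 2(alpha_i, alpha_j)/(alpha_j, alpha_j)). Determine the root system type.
The matrix has rank 4 with 2's on the diagonal. Reading the off-diagonal entries as Dynkin edges (a single edge where a_ij = a_ji = -1; a double or triple edge where a_ij * a_ji = 2 or 3), the diagram is a chain of 4 nodes with a double edge between the middle two (F_4). One simple-root ordering that puts it in standard form is (alpha_2, alpha_1, alpha_3, alpha_4). So the algebra is type F_4.

F_4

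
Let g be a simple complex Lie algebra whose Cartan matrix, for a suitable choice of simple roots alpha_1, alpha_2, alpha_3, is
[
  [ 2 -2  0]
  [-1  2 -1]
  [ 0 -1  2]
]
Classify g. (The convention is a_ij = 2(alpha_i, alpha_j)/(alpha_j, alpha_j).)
The matrix has rank 3 with 2's on the diagonal. Reading the off-diagonal entries as Dynkin edges (a single edge where a_ij = a_ji = -1; a double or triple edge where a_ij * a_ji = 2 or 3), the diagram is a chain of 3 nodes with a double edge at one end; the terminal node there is the unique long simple root (C_3). One simple-root ordering that puts it in standard form is (alpha_3, alpha_2, alpha_1). So the algebra is type C_3, i.e. sp(6).

C_3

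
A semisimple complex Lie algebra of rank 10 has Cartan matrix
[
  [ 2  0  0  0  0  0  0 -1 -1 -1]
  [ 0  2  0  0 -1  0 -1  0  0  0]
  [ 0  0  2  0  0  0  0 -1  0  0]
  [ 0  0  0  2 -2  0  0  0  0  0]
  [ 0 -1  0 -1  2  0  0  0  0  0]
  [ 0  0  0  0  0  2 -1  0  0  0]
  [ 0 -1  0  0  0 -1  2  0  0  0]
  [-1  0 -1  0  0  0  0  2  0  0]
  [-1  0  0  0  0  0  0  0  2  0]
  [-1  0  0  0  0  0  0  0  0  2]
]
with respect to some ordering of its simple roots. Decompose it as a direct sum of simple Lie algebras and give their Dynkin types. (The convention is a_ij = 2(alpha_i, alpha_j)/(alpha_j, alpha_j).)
type C_5 + type D_5

The diagram associated to this matrix has two connected components: the simple roots {alpha_2, alpha_4, alpha_5, alpha_6, alpha_7} form a chain of 5 nodes with a double edge at one end; the terminal node there is the unique long simple root (C_5), and {alpha_1, alpha_3, alpha_8, alpha_9, alpha_10} form a chain of 3 nodes with a fork of two nodes at one end (D_5). A semisimple Lie algebra decomposes uniquely as the direct sum of simple ideals, one per connected component of its Dynkin diagram, so g ≅ C_5 ⊕ D_5 (dimension 55 + 45 = 100).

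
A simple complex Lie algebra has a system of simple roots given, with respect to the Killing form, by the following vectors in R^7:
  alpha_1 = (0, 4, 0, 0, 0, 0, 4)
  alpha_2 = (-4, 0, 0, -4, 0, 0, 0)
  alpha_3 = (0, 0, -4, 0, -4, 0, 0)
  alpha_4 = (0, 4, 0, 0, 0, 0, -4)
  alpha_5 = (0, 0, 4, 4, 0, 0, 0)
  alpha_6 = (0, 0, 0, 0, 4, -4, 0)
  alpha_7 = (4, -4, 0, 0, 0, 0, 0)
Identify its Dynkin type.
D7

Compute the Cartan integers a_ij = 2(alpha_i, alpha_j)/(alpha_j, alpha_j); the resulting 7x7 Cartan matrix is
[[2, 0, 0, 0, 0, 0, -1], [0, 2, 0, 0, -1, 0, -1], [0, 0, 2, 0, -1, -1, 0], [0, 0, 0, 2, 0, 0, -1], [0, -1, -1, 0, 2, 0, 0], [0, 0, -1, 0, 0, 2, 0], [-1, -1, 0, -1, 0, 0, 2]].
All simple roots have the same length, so the diagram is simply laced. The associated Dynkin diagram is a chain of 5 nodes with a fork of two nodes at one end (D_7), so the type is D_7 (the algebra so(14)).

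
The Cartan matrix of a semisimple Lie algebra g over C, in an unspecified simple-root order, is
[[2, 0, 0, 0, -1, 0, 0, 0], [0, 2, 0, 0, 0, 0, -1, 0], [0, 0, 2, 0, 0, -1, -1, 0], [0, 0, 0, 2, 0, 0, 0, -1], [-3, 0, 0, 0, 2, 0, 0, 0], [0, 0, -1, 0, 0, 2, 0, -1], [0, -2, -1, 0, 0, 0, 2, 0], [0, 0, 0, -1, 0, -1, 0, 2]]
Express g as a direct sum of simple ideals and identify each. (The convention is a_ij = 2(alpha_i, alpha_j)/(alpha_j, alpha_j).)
B6 ⊕ G2

The diagram associated to this matrix has two connected components: the simple roots {alpha_2, alpha_3, alpha_4, alpha_6, alpha_7, alpha_8} form a chain of 6 nodes with a double edge at one end; the terminal node there is the unique short simple root (B_6), and {alpha_1, alpha_5} form two nodes joined by a triple edge (G_2). A semisimple Lie algebra decomposes uniquely as the direct sum of simple ideals, one per connected component of its Dynkin diagram, so g ≅ B_6 ⊕ G_2 (dimension 78 + 14 = 92).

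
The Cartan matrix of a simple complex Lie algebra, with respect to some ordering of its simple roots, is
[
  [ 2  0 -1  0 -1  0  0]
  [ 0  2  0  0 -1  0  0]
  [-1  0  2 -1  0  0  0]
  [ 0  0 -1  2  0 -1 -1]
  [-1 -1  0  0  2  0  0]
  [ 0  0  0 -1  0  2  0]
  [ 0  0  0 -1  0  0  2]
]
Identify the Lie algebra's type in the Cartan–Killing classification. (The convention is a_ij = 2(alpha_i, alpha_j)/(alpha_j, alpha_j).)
D_7 (so(14))

The matrix has rank 7 with 2's on the diagonal. Reading the off-diagonal entries as Dynkin edges (a single edge where a_ij = a_ji = -1; a double or triple edge where a_ij * a_ji = 2 or 3), the diagram is a chain of 5 nodes with a fork of two nodes at one end (D_7). One simple-root ordering that puts it in standard form is (alpha_2, alpha_5, alpha_1, alpha_3, alpha_4, alpha_6, alpha_7). So the algebra is type D_7, i.e. so(14).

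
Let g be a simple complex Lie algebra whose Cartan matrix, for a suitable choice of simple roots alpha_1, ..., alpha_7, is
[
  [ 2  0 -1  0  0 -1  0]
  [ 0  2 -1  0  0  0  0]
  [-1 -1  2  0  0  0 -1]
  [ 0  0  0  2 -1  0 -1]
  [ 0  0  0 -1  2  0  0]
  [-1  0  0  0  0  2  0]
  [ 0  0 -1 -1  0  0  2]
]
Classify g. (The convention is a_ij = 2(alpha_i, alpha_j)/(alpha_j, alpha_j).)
E7

The matrix has rank 7 with 2's on the diagonal. Reading the off-diagonal entries as Dynkin edges (a single edge where a_ij = a_ji = -1; a double or triple edge where a_ij * a_ji = 2 or 3), the diagram is a chain of 6 nodes with one extra node attached to the third node from one end (E_7). One simple-root ordering that puts it in standard form is (alpha_6, alpha_2, alpha_1, alpha_3, alpha_7, alpha_4, alpha_5). So the algebra is type E_7.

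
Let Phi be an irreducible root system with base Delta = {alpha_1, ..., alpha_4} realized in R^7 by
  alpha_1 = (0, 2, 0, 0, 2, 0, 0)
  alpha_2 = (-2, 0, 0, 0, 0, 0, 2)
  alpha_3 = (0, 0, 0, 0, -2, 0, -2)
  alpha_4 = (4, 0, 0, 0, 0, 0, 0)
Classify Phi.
Compute the Cartan integers a_ij = 2(alpha_i, alpha_j)/(alpha_j, alpha_j); the resulting 4x4 Cartan matrix is
[[2, 0, -1, 0], [0, 2, -1, -1], [-1, -1, 2, 0], [0, -2, 0, 2]].
The roots have two lengths (squared-length ratio 2:1); the short ones are alpha_{1,2,3}. The associated Dynkin diagram is a chain of 4 nodes with a double edge at one end; the terminal node there is the unique long simple root (C_4), so the type is C_4 (the algebra sp(8)).

C4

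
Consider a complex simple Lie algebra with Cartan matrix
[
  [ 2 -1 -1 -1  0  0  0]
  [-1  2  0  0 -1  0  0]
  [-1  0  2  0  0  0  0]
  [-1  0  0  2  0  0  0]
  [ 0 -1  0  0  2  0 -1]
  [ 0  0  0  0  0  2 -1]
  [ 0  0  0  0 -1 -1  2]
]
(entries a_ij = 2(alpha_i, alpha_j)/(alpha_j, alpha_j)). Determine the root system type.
D7

The matrix has rank 7 with 2's on the diagonal. Reading the off-diagonal entries as Dynkin edges (a single edge where a_ij = a_ji = -1; a double or triple edge where a_ij * a_ji = 2 or 3), the diagram is a chain of 5 nodes with a fork of two nodes at one end (D_7). One simple-root ordering that puts it in standard form is (alpha_6, alpha_7, alpha_5, alpha_2, alpha_1, alpha_4, alpha_3). So the algebra is type D_7, i.e. so(14).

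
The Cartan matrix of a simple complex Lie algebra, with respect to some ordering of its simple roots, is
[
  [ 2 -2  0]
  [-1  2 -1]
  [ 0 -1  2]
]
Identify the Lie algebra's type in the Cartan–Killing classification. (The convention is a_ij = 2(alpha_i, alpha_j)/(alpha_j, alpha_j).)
C3

The matrix has rank 3 with 2's on the diagonal. Reading the off-diagonal entries as Dynkin edges (a single edge where a_ij = a_ji = -1; a double or triple edge where a_ij * a_ji = 2 or 3), the diagram is a chain of 3 nodes with a double edge at one end; the terminal node there is the unique long simple root (C_3). One simple-root ordering that puts it in standard form is (alpha_3, alpha_2, alpha_1). So the algebra is type C_3, i.e. sp(6).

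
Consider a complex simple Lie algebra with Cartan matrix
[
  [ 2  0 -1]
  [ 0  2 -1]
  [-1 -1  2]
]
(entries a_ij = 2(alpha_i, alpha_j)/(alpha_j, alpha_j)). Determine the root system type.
The matrix has rank 3 with 2's on the diagonal. Reading the off-diagonal entries as Dynkin edges (a single edge where a_ij = a_ji = -1; a double or triple edge where a_ij * a_ji = 2 or 3), the diagram is a chain of 3 nodes with single edges (A_3). One simple-root ordering that puts it in standard form is (alpha_2, alpha_3, alpha_1). So the algebra is type A_3, i.e. sl(4).

type A_3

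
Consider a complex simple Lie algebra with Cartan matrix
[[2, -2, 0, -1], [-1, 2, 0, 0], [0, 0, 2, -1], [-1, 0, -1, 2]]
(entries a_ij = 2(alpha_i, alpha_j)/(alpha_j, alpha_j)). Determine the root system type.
B4

The matrix has rank 4 with 2's on the diagonal. Reading the off-diagonal entries as Dynkin edges (a single edge where a_ij = a_ji = -1; a double or triple edge where a_ij * a_ji = 2 or 3), the diagram is a chain of 4 nodes with a double edge at one end; the terminal node there is the unique short simple root (B_4). One simple-root ordering that puts it in standard form is (alpha_3, alpha_4, alpha_1, alpha_2). So the algebra is type B_4, i.e. so(9).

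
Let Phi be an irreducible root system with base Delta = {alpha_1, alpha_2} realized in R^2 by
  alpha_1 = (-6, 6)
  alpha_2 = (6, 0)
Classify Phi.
B_2

Compute the Cartan integers a_ij = 2(alpha_i, alpha_j)/(alpha_j, alpha_j); the resulting 2x2 Cartan matrix is
[[2, -2], [-1, 2]].
The roots have two lengths (squared-length ratio 2:1); the short ones are alpha_{2}. The associated Dynkin diagram is a chain of 2 nodes with a double edge at one end; the terminal node there is the unique short simple root (B_2), so the type is B_2 (the algebra so(5)).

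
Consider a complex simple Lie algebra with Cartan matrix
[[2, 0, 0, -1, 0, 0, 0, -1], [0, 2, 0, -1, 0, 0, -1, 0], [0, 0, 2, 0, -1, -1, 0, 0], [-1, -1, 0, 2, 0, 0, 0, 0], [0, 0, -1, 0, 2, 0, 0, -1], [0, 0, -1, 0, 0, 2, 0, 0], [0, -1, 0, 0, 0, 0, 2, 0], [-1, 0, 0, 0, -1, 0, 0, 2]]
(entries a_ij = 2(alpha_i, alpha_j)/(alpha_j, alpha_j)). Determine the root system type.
The matrix has rank 8 with 2's on the diagonal. Reading the off-diagonal entries as Dynkin edges (a single edge where a_ij = a_ji = -1; a double or triple edge where a_ij * a_ji = 2 or 3), the diagram is a chain of 8 nodes with single edges (A_8). One simple-root ordering that puts it in standard form is (alpha_7, alpha_2, alpha_4, alpha_1, alpha_8, alpha_5, alpha_3, alpha_6). So the algebra is type A_8, i.e. sl(9).

A_8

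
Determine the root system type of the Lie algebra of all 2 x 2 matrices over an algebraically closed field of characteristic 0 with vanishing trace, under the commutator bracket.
This is sl(2), which has dimension 2^2 - 1 = 3 and rank 2 - 1 = 1 (a Cartan subalgebra is the diagonal traceless matrices). In the classification of classical Lie algebras, the special linear algebra sl(n+1) has type A_n; here n = 1, so the Dynkin diagram is a chain of 1 nodes with single edges (A_1). Hence the type is A_1.

type A_1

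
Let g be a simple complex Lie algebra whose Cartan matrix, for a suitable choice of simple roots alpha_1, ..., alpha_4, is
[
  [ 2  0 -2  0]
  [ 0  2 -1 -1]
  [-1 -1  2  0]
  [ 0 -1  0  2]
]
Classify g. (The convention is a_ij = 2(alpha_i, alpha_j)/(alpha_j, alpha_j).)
type C_4

The matrix has rank 4 with 2's on the diagonal. Reading the off-diagonal entries as Dynkin edges (a single edge where a_ij = a_ji = -1; a double or triple edge where a_ij * a_ji = 2 or 3), the diagram is a chain of 4 nodes with a double edge at one end; the terminal node there is the unique long simple root (C_4). One simple-root ordering that puts it in standard form is (alpha_4, alpha_2, alpha_3, alpha_1). So the algebra is type C_4, i.e. sp(8).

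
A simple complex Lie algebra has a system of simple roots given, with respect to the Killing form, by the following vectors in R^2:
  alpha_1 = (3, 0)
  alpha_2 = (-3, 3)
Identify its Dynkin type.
Compute the Cartan integers a_ij = 2(alpha_i, alpha_j)/(alpha_j, alpha_j); the resulting 2x2 Cartan matrix is
[[2, -1], [-2, 2]].
The roots have two lengths (squared-length ratio 2:1); the short ones are alpha_{1}. The associated Dynkin diagram is a chain of 2 nodes with a double edge at one end; the terminal node there is the unique short simple root (B_2), so the type is B_2 (the algebra so(5)).

type B_2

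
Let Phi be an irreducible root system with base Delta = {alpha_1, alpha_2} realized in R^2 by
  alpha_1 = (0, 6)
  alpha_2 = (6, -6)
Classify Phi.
Compute the Cartan integers a_ij = 2(alpha_i, alpha_j)/(alpha_j, alpha_j); the resulting 2x2 Cartan matrix is
[[2, -1], [-2, 2]].
The roots have two lengths (squared-length ratio 2:1); the short ones are alpha_{1}. The associated Dynkin diagram is a chain of 2 nodes with a double edge at one end; the terminal node there is the unique short simple root (B_2), so the type is B_2 (the algebra so(5)).

B2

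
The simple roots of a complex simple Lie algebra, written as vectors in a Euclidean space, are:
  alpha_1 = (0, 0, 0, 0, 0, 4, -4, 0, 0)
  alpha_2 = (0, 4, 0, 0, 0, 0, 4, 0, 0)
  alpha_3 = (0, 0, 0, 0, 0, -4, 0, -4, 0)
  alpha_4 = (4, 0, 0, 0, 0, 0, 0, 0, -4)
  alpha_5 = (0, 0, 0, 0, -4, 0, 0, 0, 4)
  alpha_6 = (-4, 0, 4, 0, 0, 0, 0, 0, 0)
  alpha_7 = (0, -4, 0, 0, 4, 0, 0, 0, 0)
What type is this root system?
A_7 (sl(8))

Compute the Cartan integers a_ij = 2(alpha_i, alpha_j)/(alpha_j, alpha_j); the resulting 7x7 Cartan matrix is
[[2, -1, -1, 0, 0, 0, 0], [-1, 2, 0, 0, 0, 0, -1], [-1, 0, 2, 0, 0, 0, 0], [0, 0, 0, 2, -1, -1, 0], [0, 0, 0, -1, 2, 0, -1], [0, 0, 0, -1, 0, 2, 0], [0, -1, 0, 0, -1, 0, 2]].
All simple roots have the same length, so the diagram is simply laced. The associated Dynkin diagram is a chain of 7 nodes with single edges (A_7), so the type is A_7 (the algebra sl(8)).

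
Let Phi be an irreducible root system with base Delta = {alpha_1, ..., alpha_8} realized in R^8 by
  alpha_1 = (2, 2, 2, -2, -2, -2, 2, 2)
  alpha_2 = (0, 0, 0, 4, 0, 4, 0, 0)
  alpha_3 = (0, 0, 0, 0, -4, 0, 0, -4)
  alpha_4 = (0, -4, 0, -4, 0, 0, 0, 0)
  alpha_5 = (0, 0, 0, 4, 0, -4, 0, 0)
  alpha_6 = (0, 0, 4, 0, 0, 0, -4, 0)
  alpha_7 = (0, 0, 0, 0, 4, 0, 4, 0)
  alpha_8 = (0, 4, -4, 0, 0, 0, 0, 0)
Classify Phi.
Compute the Cartan integers a_ij = 2(alpha_i, alpha_j)/(alpha_j, alpha_j); the resulting 8x8 Cartan matrix is
[[2, -1, 0, 0, 0, 0, 0, 0], [-1, 2, 0, -1, 0, 0, 0, 0], [0, 0, 2, 0, 0, 0, -1, 0], [0, -1, 0, 2, -1, 0, 0, -1], [0, 0, 0, -1, 2, 0, 0, 0], [0, 0, 0, 0, 0, 2, -1, -1], [0, 0, -1, 0, 0, -1, 2, 0], [0, 0, 0, -1, 0, -1, 0, 2]].
All simple roots have the same length, so the diagram is simply laced. The associated Dynkin diagram is a chain of 7 nodes with one extra node attached to the third node from one end (E_8), so the type is E_8.

E_8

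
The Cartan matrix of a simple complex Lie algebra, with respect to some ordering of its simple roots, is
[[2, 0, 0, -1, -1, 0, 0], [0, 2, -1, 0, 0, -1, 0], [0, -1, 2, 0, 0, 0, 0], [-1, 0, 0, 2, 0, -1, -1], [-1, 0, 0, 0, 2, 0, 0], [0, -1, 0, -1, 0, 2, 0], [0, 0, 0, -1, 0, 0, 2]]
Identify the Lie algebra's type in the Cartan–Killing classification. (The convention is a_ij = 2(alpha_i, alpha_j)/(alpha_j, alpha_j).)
E_7

The matrix has rank 7 with 2's on the diagonal. Reading the off-diagonal entries as Dynkin edges (a single edge where a_ij = a_ji = -1; a double or triple edge where a_ij * a_ji = 2 or 3), the diagram is a chain of 6 nodes with one extra node attached to the third node from one end (E_7). One simple-root ordering that puts it in standard form is (alpha_5, alpha_7, alpha_1, alpha_4, alpha_6, alpha_2, alpha_3). So the algebra is type E_7.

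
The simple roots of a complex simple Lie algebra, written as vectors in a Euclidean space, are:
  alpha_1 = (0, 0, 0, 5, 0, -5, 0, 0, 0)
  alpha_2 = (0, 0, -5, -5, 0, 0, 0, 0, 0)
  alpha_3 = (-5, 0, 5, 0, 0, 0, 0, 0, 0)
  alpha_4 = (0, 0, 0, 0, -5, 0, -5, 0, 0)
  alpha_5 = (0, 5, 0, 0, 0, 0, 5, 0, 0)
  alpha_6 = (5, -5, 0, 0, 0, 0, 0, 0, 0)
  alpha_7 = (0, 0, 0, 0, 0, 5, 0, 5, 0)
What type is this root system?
Compute the Cartan integers a_ij = 2(alpha_i, alpha_j)/(alpha_j, alpha_j); the resulting 7x7 Cartan matrix is
[[2, -1, 0, 0, 0, 0, -1], [-1, 2, -1, 0, 0, 0, 0], [0, -1, 2, 0, 0, -1, 0], [0, 0, 0, 2, -1, 0, 0], [0, 0, 0, -1, 2, -1, 0], [0, 0, -1, 0, -1, 2, 0], [-1, 0, 0, 0, 0, 0, 2]].
All simple roots have the same length, so the diagram is simply laced. The associated Dynkin diagram is a chain of 7 nodes with single edges (A_7), so the type is A_7 (the algebra sl(8)).

A7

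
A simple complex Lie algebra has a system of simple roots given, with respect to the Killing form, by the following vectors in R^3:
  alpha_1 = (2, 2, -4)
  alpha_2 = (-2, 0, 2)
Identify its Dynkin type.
Compute the Cartan integers a_ij = 2(alpha_i, alpha_j)/(alpha_j, alpha_j); the resulting 2x2 Cartan matrix is
[[2, -3], [-1, 2]].
The roots have two lengths (squared-length ratio 3:1); the short ones are alpha_{2}. The associated Dynkin diagram is two nodes joined by a triple edge (G_2), so the type is G_2.

G_2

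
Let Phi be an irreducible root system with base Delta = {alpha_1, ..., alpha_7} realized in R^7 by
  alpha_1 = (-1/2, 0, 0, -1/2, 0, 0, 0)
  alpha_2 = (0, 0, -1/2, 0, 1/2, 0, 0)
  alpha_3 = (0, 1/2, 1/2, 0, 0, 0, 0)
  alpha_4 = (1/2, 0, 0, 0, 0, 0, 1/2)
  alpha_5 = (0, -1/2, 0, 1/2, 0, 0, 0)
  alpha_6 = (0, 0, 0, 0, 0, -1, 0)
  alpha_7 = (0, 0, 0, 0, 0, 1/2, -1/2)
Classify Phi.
C_7 (sp(14))

Compute the Cartan integers a_ij = 2(alpha_i, alpha_j)/(alpha_j, alpha_j); the resulting 7x7 Cartan matrix is
[[2, 0, 0, -1, -1, 0, 0], [0, 2, -1, 0, 0, 0, 0], [0, -1, 2, 0, -1, 0, 0], [-1, 0, 0, 2, 0, 0, -1], [-1, 0, -1, 0, 2, 0, 0], [0, 0, 0, 0, 0, 2, -2], [0, 0, 0, -1, 0, -1, 2]].
The roots have two lengths (squared-length ratio 2:1); the short ones are alpha_{1,2,3,4,5,7}. The associated Dynkin diagram is a chain of 7 nodes with a double edge at one end; the terminal node there is the unique long simple root (C_7), so the type is C_7 (the algebra sp(14)).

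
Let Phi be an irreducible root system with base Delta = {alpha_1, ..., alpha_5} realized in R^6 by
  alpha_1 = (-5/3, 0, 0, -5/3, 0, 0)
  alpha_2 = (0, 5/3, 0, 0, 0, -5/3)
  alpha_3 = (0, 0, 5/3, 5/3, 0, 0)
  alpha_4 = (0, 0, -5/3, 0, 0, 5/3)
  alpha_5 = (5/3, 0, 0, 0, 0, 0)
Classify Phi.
B5

Compute the Cartan integers a_ij = 2(alpha_i, alpha_j)/(alpha_j, alpha_j); the resulting 5x5 Cartan matrix is
[[2, 0, -1, 0, -2], [0, 2, 0, -1, 0], [-1, 0, 2, -1, 0], [0, -1, -1, 2, 0], [-1, 0, 0, 0, 2]].
The roots have two lengths (squared-length ratio 2:1); the short ones are alpha_{5}. The associated Dynkin diagram is a chain of 5 nodes with a double edge at one end; the terminal node there is the unique short simple root (B_5), so the type is B_5 (the algebra so(11)).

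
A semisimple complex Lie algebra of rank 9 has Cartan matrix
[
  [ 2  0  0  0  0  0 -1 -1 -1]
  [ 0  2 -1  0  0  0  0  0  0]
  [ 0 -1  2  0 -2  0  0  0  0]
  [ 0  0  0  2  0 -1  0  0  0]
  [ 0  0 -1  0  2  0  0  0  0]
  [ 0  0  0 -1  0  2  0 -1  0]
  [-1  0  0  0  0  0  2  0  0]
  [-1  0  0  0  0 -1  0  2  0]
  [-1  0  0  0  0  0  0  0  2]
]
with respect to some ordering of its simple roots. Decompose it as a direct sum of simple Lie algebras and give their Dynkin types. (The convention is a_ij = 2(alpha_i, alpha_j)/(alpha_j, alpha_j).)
B3 ⊕ D6

The diagram associated to this matrix has two connected components: the simple roots {alpha_2, alpha_3, alpha_5} form a chain of 3 nodes with a double edge at one end; the terminal node there is the unique short simple root (B_3), and {alpha_1, alpha_4, alpha_6, alpha_7, alpha_8, alpha_9} form a chain of 4 nodes with a fork of two nodes at one end (D_6). A semisimple Lie algebra decomposes uniquely as the direct sum of simple ideals, one per connected component of its Dynkin diagram, so g ≅ B_3 ⊕ D_6 (dimension 21 + 66 = 87).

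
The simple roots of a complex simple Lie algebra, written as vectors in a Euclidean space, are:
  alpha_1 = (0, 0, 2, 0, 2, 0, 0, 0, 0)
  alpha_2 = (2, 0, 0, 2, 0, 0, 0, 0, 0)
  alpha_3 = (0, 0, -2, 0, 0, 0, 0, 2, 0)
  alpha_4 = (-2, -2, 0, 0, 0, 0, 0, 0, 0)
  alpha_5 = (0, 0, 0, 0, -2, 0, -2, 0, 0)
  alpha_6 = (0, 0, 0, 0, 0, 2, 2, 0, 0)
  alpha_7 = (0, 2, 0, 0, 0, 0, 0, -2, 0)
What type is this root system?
A_7 (sl(8))

Compute the Cartan integers a_ij = 2(alpha_i, alpha_j)/(alpha_j, alpha_j); the resulting 7x7 Cartan matrix is
[[2, 0, -1, 0, -1, 0, 0], [0, 2, 0, -1, 0, 0, 0], [-1, 0, 2, 0, 0, 0, -1], [0, -1, 0, 2, 0, 0, -1], [-1, 0, 0, 0, 2, -1, 0], [0, 0, 0, 0, -1, 2, 0], [0, 0, -1, -1, 0, 0, 2]].
All simple roots have the same length, so the diagram is simply laced. The associated Dynkin diagram is a chain of 7 nodes with single edges (A_7), so the type is A_7 (the algebra sl(8)).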